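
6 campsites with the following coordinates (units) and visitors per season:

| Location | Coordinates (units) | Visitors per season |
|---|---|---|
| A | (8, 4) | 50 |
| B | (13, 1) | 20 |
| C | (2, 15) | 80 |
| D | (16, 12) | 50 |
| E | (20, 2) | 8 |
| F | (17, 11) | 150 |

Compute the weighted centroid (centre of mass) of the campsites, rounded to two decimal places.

(12.09, 10.30)

The minimiser of Σwᵢ‖p−pᵢ‖² is the weighted centroid p* = (Σwᵢpᵢ)/(Σwᵢ).
Σwᵢ = 358.
Σwᵢxᵢ = 50·8 + 20·13 + 80·2 + 50·16 + 8·20 + 150·17 = 4330.
Σwᵢyᵢ = 50·4 + 20·1 + 80·15 + 50·12 + 8·2 + 150·11 = 3686.
x* = 4330/358 = 12.09, y* = 3686/358 = 10.30.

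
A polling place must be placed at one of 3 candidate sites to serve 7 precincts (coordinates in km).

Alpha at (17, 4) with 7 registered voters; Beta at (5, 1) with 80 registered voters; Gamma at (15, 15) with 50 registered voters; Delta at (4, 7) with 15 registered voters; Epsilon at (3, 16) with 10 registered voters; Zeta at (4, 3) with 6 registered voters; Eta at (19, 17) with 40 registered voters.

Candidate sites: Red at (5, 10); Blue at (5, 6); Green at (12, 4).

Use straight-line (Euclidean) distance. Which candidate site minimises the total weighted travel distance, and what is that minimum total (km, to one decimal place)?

Blue, total 2012.2 km

Total weighted distance at each candidate:
  Red (5, 10): total = 2152.1
  Blue (5, 6): total = 2012.2
  Green (12, 4): total = 2131.5
Minimum is at Blue with total 2012.2 km.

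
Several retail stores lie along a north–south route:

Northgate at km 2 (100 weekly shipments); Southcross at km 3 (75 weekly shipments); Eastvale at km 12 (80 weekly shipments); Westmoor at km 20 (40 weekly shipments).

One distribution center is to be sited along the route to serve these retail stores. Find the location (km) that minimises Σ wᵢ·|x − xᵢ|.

For a sum of weighted absolute distances on a line, the optimum is the weighted median (not the mean). Total weight W = 295; half-weight = 147.5.
Sort by position and accumulate weight:
  km 2 (Northgate, w=100) → cum 100
  km 3 (Southcross, w=75) → cum 175  ≥ 147.5 → median here
  km 12 (Eastvale, w=80) → cum 255
  km 20 (Westmoor, w=40) → cum 295
Optimal location: km 3.

x = 3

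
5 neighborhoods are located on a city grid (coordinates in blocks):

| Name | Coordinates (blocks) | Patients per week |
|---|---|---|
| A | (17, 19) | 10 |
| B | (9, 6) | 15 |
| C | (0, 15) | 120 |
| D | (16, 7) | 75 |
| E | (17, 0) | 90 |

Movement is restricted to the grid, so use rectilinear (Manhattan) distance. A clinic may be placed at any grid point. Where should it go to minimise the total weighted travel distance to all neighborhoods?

(16, 7)

Manhattan distance separates: Σwᵢ(|x−xᵢ|+|y−yᵢ|) = Σwᵢ|x−xᵢ| + Σwᵢ|y−yᵢ|, so x and y are optimised independently as 1-D weighted medians.
Total weight W = 310; half = 155.
x-coordinate, sorted with cumulative weight:
  x=0 (C, w=120) cum 120
  x=9 (B, w=15) cum 135
  x=16 (D, w=75) cum 210  ← median
  x=17 (A, w=10) cum 220
  x=17 (E, w=90) cum 310
⇒ x* = 16
y-coordinate, sorted with cumulative weight:
  y=0 (E, w=90) cum 90
  y=6 (B, w=15) cum 105
  y=7 (D, w=75) cum 180  ← median
  y=15 (C, w=120) cum 300
  y=19 (A, w=10) cum 310
⇒ y* = 7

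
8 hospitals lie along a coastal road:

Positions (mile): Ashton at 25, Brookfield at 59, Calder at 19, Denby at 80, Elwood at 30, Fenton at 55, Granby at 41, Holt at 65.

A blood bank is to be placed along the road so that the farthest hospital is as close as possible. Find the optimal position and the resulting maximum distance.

The 1-center on a line is the midpoint of the two extreme points: leftmost at 19, rightmost at 80.
Optimal location = (19 + 80)/2 = 49.5; maximum distance = (80 − 19)/2 = 30.5.

location 49.5, max distance 30.5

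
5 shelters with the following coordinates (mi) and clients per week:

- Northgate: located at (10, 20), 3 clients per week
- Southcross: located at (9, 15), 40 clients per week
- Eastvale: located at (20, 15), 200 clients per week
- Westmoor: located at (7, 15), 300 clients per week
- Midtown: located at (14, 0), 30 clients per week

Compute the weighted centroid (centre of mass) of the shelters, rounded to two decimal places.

The minimiser of Σwᵢ‖p−pᵢ‖² is the weighted centroid p* = (Σwᵢpᵢ)/(Σwᵢ).
Σwᵢ = 573.
Σwᵢxᵢ = 3·10 + 40·9 + 200·20 + 300·7 + 30·14 = 6910.
Σwᵢyᵢ = 3·20 + 40·15 + 200·15 + 300·15 + 30·0 = 8160.
x* = 6910/573 = 12.06, y* = 8160/573 = 14.24.

(12.06, 14.24)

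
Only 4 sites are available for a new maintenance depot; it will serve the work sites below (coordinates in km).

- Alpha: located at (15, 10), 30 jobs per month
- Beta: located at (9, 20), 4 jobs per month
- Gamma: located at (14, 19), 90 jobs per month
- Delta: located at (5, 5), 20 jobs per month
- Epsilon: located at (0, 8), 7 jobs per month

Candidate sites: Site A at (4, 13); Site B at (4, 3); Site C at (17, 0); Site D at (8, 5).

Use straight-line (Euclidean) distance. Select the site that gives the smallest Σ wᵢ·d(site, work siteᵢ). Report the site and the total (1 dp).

Site A, total 1632.1 km

Total weighted distance at each candidate:
  Site A (4, 13): total = 1632.1
  Site B (4, 3): total = 2249.7
  Site C (17, 0): total = 2514.8
  Site D (8, 5): total = 1808.9
Minimum is at Site A with total 1632.1 km.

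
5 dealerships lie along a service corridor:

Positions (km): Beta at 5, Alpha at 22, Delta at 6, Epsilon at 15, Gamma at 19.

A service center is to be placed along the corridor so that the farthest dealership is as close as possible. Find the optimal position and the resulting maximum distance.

The 1-center on a line is the midpoint of the two extreme points: leftmost at 5, rightmost at 22.
Optimal location = (5 + 22)/2 = 13.5; maximum distance = (22 − 5)/2 = 8.5.

location 13.5, max distance 8.5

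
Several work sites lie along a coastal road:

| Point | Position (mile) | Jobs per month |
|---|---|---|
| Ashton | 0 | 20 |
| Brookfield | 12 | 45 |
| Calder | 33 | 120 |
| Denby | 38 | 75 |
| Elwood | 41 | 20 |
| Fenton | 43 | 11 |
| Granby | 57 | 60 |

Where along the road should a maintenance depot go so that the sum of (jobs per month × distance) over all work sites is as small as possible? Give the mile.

For a sum of weighted absolute distances on a line, the optimum is the weighted median (not the mean). Total weight W = 351; half-weight = 175.5.
Sort by position and accumulate weight:
  mile 0 (Ashton, w=20) → cum 20
  mile 12 (Brookfield, w=45) → cum 65
  mile 33 (Calder, w=120) → cum 185  ≥ 175.5 → median here
  mile 38 (Denby, w=75) → cum 260
  mile 41 (Elwood, w=20) → cum 280
  mile 43 (Fenton, w=11) → cum 291
  mile 57 (Granby, w=60) → cum 351
Optimal location: mile 33.

x = 33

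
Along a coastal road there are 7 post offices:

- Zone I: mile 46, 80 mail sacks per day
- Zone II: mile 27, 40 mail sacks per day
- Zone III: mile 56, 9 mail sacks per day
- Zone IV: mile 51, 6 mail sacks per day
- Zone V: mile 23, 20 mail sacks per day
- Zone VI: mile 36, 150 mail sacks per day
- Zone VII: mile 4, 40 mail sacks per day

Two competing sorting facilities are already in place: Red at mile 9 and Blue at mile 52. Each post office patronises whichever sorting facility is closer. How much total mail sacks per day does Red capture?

100

The indifferent point is the midpoint (9+52)/2 = 30.5; post offices left of it (closer to Red at 9) go to Red, those right go to Blue.
  Zone VII at 4 (w=40) → Red
  Zone V at 23 (w=20) → Red
  Zone II at 27 (w=40) → Red
  Zone VI at 36 (w=150) → Blue
  Zone I at 46 (w=80) → Blue
  Zone IV at 51 (w=6) → Blue
  Zone III at 56 (w=9) → Blue
Red captures 100; Blue captures 245.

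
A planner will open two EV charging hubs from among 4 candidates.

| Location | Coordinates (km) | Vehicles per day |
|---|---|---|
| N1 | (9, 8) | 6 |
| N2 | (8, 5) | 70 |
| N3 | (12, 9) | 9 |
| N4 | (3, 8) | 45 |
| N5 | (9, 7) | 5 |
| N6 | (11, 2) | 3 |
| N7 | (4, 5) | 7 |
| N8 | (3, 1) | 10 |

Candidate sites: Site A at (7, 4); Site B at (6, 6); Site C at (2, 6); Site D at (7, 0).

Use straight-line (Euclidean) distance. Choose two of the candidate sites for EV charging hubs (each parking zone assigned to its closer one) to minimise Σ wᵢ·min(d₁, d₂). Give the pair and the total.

Evaluate every pair (each demand assigned to the nearer of the two):
  {Site A, Site C}: total = 387.2
  {Site A, Site B}: total = 438.1
  {Site B, Site C}: total = 440.8
  {Site B, Site D}: total = 486.9
  {Site A, Site D}: total = 538.8
  {Site C, Site D}: total = 699.6
Best pair: {Site A, Site C} with total 387.2.

{Site A, Site C}, total 387.2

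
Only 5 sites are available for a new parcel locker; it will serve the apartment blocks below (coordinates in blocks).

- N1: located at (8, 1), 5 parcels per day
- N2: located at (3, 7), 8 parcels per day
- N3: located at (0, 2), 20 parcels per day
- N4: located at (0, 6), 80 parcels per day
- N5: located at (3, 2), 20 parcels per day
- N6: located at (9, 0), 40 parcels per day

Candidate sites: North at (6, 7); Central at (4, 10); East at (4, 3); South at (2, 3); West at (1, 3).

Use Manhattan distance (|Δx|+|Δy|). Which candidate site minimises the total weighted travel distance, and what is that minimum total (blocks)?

Total weighted distance at each candidate:
  North (6, 7): total = 1404
  Central (4, 10): total = 1757
  East (4, 3): total = 1090
  South (2, 3): total = 980
  West (1, 3): total = 953
Minimum is at West with total 953 blocks.

West, total 953 blocks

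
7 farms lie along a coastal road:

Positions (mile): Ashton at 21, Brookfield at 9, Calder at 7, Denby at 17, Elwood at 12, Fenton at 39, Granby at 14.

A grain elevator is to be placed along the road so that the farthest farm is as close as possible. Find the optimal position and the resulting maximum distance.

location 23, max distance 16

The 1-center on a line is the midpoint of the two extreme points: leftmost at 7, rightmost at 39.
Optimal location = (7 + 39)/2 = 23; maximum distance = (39 − 7)/2 = 16.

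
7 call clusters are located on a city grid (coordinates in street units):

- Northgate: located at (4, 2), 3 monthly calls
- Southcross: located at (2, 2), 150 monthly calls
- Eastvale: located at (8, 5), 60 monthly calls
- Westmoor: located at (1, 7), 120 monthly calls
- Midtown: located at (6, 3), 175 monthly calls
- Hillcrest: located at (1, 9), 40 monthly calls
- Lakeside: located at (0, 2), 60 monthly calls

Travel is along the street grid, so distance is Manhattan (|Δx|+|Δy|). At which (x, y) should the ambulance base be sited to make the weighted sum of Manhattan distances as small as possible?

Manhattan distance separates: Σwᵢ(|x−xᵢ|+|y−yᵢ|) = Σwᵢ|x−xᵢ| + Σwᵢ|y−yᵢ|, so x and y are optimised independently as 1-D weighted medians.
Total weight W = 608; half = 304.
x-coordinate, sorted with cumulative weight:
  x=0 (Lakeside, w=60) cum 60
  x=1 (Westmoor, w=120) cum 180
  x=1 (Hillcrest, w=40) cum 220
  x=2 (Southcross, w=150) cum 370  ← median
  x=4 (Northgate, w=3) cum 373
  x=6 (Midtown, w=175) cum 548
  x=8 (Eastvale, w=60) cum 608
⇒ x* = 2
y-coordinate, sorted with cumulative weight:
  y=2 (Northgate, w=3) cum 3
  y=2 (Southcross, w=150) cum 153
  y=2 (Lakeside, w=60) cum 213
  y=3 (Midtown, w=175) cum 388  ← median
  y=5 (Eastvale, w=60) cum 448
  y=7 (Westmoor, w=120) cum 568
  y=9 (Hillcrest, w=40) cum 608
⇒ y* = 3

(2, 3)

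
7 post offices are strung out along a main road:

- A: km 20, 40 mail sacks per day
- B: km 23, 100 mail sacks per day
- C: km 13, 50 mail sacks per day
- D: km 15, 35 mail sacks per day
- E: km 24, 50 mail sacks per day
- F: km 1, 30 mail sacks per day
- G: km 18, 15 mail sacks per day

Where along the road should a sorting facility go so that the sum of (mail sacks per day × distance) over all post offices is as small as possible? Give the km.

x = 20

For a sum of weighted absolute distances on a line, the optimum is the weighted median (not the mean). Total weight W = 320; half-weight = 160.
Sort by position and accumulate weight:
  km 1 (F, w=30) → cum 30
  km 13 (C, w=50) → cum 80
  km 15 (D, w=35) → cum 115
  km 18 (G, w=15) → cum 130
  km 20 (A, w=40) → cum 170  ≥ 160 → median here
  km 23 (B, w=100) → cum 270
  km 24 (E, w=50) → cum 320
Optimal location: km 20.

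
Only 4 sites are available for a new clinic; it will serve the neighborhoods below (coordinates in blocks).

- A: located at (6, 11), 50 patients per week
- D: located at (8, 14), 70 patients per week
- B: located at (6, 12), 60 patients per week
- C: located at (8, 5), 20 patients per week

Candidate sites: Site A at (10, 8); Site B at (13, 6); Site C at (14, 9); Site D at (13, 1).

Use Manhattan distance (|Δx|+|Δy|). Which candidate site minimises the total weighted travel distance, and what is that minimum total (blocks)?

Site A, total 1490 blocks

Total weighted distance at each candidate:
  Site A (10, 8): total = 1490
  Site B (13, 6): total = 2410
  Site C (14, 9): total = 2130
  Site D (13, 1): total = 3370
Minimum is at Site A with total 1490 blocks.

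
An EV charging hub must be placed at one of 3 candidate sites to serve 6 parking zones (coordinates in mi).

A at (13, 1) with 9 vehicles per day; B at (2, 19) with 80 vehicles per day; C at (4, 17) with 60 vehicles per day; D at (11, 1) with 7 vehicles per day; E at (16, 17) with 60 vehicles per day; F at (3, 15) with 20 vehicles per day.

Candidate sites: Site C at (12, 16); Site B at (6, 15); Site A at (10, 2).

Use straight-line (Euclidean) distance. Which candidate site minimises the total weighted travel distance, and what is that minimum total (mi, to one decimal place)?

Site B, total 1539.1 mi

Total weighted distance at each candidate:
  Site C (12, 16): total = 1988.0
  Site B (6, 15): total = 1539.1
  Site A (10, 2): total = 3775.4
Minimum is at Site B with total 1539.1 mi.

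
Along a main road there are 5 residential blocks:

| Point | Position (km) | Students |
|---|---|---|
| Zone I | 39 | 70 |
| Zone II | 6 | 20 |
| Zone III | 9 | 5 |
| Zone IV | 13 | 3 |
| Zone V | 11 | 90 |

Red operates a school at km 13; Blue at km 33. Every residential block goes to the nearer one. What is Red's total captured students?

The indifferent point is the midpoint (13+33)/2 = 23; residential blocks left of it (closer to Red at 13) go to Red, those right go to Blue.
  Zone II at 6 (w=20) → Red
  Zone III at 9 (w=5) → Red
  Zone V at 11 (w=90) → Red
  Zone IV at 13 (w=3) → Red
  Zone I at 39 (w=70) → Blue
Red captures 118; Blue captures 70.

118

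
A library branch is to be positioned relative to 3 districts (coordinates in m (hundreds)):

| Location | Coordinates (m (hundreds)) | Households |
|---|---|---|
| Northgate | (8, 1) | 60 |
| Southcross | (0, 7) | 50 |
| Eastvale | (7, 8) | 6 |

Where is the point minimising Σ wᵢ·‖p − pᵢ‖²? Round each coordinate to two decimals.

The minimiser of Σwᵢ‖p−pᵢ‖² is the weighted centroid p* = (Σwᵢpᵢ)/(Σwᵢ).
Σwᵢ = 116.
Σwᵢxᵢ = 60·8 + 50·0 + 6·7 = 522.
Σwᵢyᵢ = 60·1 + 50·7 + 6·8 = 458.
x* = 522/116 = 4.50, y* = 458/116 = 3.95.

(4.50, 3.95)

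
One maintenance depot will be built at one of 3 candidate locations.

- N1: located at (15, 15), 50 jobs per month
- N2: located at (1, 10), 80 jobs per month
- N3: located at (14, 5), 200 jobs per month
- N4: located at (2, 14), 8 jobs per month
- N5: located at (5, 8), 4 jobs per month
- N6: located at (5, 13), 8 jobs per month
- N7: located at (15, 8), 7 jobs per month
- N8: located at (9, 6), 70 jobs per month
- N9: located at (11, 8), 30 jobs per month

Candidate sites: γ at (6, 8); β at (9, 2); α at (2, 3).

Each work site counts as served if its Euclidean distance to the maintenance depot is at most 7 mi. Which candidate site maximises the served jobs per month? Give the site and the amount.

β, covering 300

Coverage radius r = 7 mi; a point is covered iff (Δx)²+(Δy)² ≤ 7² = 49.
  γ (6, 8): covers {N2, N5, N6, N8, N9} → 192
  β (9, 2): covers {N3, N8, N9} → 300
  α (2, 3): covers {N5} → 4
Maximum coverage at β: 300 jobs per month.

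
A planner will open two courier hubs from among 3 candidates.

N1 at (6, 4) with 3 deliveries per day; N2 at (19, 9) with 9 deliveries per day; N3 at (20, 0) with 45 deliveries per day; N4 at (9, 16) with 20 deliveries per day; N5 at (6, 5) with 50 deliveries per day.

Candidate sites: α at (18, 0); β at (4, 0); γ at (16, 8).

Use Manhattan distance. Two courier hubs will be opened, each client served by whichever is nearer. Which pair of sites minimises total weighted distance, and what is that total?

{α, β}, total 968

Evaluate every pair (each demand assigned to the nearer of the two):
  {α, β}: total = 968
  {α, γ}: total = 1118
  {β, γ}: total = 1244
Best pair: {α, β} with total 968.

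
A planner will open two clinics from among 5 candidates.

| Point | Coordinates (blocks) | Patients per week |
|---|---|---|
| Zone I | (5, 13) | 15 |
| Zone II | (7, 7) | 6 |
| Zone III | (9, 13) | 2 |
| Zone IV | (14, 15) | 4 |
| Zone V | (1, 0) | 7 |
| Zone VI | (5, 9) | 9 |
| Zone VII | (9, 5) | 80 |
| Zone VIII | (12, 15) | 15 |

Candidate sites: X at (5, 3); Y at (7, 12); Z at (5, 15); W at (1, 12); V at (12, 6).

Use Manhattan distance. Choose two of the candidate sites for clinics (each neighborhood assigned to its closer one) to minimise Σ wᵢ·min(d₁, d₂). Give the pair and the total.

{Z, V}, total 712

Evaluate every pair (each demand assigned to the nearer of the two):
  {Z, V}: total = 712
  {Y, V}: total = 725
  {W, V}: total = 775
  {X, Z}: total = 802
  {X, V}: total = 808
  {X, Y}: total = 815
  {X, W}: total = 986
  {Y, W}: total = 1090
  {Y, Z}: total = 1098
  {Z, W}: total = 1501
Best pair: {Z, V} with total 712.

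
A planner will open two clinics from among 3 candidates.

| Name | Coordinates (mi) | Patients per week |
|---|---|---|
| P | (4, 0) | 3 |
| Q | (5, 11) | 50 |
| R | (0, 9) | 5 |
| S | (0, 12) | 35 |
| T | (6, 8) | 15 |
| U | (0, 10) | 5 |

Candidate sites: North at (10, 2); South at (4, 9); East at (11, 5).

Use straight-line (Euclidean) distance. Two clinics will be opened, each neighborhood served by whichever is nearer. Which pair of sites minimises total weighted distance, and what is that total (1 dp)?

{North, South}, total 379.9

Evaluate every pair (each demand assigned to the nearer of the two):
  {North, South}: total = 379.9
  {South, East}: total = 386.8
  {North, East}: total = 1106.0
Best pair: {North, South} with total 379.9.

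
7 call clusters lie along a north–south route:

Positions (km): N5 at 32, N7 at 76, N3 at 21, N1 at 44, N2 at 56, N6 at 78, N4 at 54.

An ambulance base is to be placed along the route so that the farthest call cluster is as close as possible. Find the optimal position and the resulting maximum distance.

location 49.5, max distance 28.5

The 1-center on a line is the midpoint of the two extreme points: leftmost at 21, rightmost at 78.
Optimal location = (21 + 78)/2 = 49.5; maximum distance = (78 − 21)/2 = 28.5.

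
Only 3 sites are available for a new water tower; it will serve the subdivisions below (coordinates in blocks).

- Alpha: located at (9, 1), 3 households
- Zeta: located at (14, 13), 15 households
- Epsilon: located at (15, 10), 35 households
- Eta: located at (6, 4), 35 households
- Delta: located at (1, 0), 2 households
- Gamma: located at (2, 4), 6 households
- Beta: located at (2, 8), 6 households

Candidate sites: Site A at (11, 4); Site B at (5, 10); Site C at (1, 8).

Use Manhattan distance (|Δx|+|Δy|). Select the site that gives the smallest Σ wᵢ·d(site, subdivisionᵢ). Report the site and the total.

Site A, total 880 blocks

Total weighted distance at each candidate:
  Site A (11, 4): total = 880
  Site B (5, 10): total = 926
  Site C (1, 8): total = 1242
Minimum is at Site A with total 880 blocks.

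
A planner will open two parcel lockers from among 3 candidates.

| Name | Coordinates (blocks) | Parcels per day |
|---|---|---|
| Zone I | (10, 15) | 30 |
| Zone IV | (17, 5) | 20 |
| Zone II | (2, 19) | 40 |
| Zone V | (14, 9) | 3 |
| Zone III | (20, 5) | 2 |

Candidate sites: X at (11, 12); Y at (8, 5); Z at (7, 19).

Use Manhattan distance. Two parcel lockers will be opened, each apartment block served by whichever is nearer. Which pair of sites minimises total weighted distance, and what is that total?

{X, Z}, total 630

Evaluate every pair (each demand assigned to the nearer of the two):
  {X, Z}: total = 630
  {Y, Z}: total = 644
  {X, Y}: total = 982
Best pair: {X, Z} with total 630.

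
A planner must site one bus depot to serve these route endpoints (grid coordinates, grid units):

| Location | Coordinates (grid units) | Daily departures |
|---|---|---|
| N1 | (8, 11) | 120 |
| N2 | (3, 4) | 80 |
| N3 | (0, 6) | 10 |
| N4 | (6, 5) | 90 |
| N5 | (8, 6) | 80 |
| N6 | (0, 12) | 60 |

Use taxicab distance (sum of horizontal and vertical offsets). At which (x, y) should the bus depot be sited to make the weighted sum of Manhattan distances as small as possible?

(6, 6)

Manhattan distance separates: Σwᵢ(|x−xᵢ|+|y−yᵢ|) = Σwᵢ|x−xᵢ| + Σwᵢ|y−yᵢ|, so x and y are optimised independently as 1-D weighted medians.
Total weight W = 440; half = 220.
x-coordinate, sorted with cumulative weight:
  x=0 (N3, w=10) cum 10
  x=0 (N6, w=60) cum 70
  x=3 (N2, w=80) cum 150
  x=6 (N4, w=90) cum 240  ← median
  x=8 (N1, w=120) cum 360
  x=8 (N5, w=80) cum 440
⇒ x* = 6
y-coordinate, sorted with cumulative weight:
  y=4 (N2, w=80) cum 80
  y=5 (N4, w=90) cum 170
  y=6 (N3, w=10) cum 180
  y=6 (N5, w=80) cum 260  ← median
  y=11 (N1, w=120) cum 380
  y=12 (N6, w=60) cum 440
⇒ y* = 6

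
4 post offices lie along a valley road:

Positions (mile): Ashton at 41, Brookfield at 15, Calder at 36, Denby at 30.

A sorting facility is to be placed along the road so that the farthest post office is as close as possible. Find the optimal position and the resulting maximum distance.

location 28, max distance 13

The 1-center on a line is the midpoint of the two extreme points: leftmost at 15, rightmost at 41.
Optimal location = (15 + 41)/2 = 28; maximum distance = (41 − 15)/2 = 13.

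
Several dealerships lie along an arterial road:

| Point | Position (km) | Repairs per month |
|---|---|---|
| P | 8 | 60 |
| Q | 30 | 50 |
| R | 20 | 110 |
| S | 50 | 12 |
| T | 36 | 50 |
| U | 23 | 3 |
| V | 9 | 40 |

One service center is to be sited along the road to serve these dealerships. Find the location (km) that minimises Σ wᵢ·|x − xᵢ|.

For a sum of weighted absolute distances on a line, the optimum is the weighted median (not the mean). Total weight W = 325; half-weight = 162.5.
Sort by position and accumulate weight:
  km 8 (P, w=60) → cum 60
  km 9 (V, w=40) → cum 100
  km 20 (R, w=110) → cum 210  ≥ 162.5 → median here
  km 23 (U, w=3) → cum 213
  km 30 (Q, w=50) → cum 263
  km 36 (T, w=50) → cum 313
  km 50 (S, w=12) → cum 325
Optimal location: km 20.

x = 20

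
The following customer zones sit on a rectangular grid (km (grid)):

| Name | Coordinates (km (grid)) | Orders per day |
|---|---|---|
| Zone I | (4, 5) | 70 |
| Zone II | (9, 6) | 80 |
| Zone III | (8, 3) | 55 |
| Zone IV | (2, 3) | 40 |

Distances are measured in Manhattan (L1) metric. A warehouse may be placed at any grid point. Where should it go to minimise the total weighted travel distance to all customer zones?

Manhattan distance separates: Σwᵢ(|x−xᵢ|+|y−yᵢ|) = Σwᵢ|x−xᵢ| + Σwᵢ|y−yᵢ|, so x and y are optimised independently as 1-D weighted medians.
Total weight W = 245; half = 122.5.
x-coordinate, sorted with cumulative weight:
  x=2 (Zone IV, w=40) cum 40
  x=4 (Zone I, w=70) cum 110
  x=8 (Zone III, w=55) cum 165  ← median
  x=9 (Zone II, w=80) cum 245
⇒ x* = 8
y-coordinate, sorted with cumulative weight:
  y=3 (Zone III, w=55) cum 55
  y=3 (Zone IV, w=40) cum 95
  y=5 (Zone I, w=70) cum 165  ← median
  y=6 (Zone II, w=80) cum 245
⇒ y* = 5

(8, 5)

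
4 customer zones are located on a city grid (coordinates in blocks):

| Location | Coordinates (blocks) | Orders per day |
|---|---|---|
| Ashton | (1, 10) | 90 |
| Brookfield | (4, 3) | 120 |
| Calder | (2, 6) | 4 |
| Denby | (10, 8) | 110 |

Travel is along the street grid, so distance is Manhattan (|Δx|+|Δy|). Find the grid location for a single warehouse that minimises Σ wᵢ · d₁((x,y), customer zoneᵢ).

(4, 8)

Manhattan distance separates: Σwᵢ(|x−xᵢ|+|y−yᵢ|) = Σwᵢ|x−xᵢ| + Σwᵢ|y−yᵢ|, so x and y are optimised independently as 1-D weighted medians.
Total weight W = 324; half = 162.
x-coordinate, sorted with cumulative weight:
  x=1 (Ashton, w=90) cum 90
  x=2 (Calder, w=4) cum 94
  x=4 (Brookfield, w=120) cum 214  ← median
  x=10 (Denby, w=110) cum 324
⇒ x* = 4
y-coordinate, sorted with cumulative weight:
  y=3 (Brookfield, w=120) cum 120
  y=6 (Calder, w=4) cum 124
  y=8 (Denby, w=110) cum 234  ← median
  y=10 (Ashton, w=90) cum 324
⇒ y* = 8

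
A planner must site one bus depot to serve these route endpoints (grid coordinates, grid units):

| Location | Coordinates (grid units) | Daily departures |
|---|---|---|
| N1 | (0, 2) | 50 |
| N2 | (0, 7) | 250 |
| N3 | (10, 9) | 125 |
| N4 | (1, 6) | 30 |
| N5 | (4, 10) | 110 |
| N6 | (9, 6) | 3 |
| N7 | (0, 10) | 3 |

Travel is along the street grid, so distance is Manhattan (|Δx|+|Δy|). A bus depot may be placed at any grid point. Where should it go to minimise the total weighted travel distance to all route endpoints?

Manhattan distance separates: Σwᵢ(|x−xᵢ|+|y−yᵢ|) = Σwᵢ|x−xᵢ| + Σwᵢ|y−yᵢ|, so x and y are optimised independently as 1-D weighted medians.
Total weight W = 571; half = 285.5.
x-coordinate, sorted with cumulative weight:
  x=0 (N1, w=50) cum 50
  x=0 (N2, w=250) cum 300  ← median
  x=0 (N7, w=3) cum 303
  x=1 (N4, w=30) cum 333
  x=4 (N5, w=110) cum 443
  x=9 (N6, w=3) cum 446
  x=10 (N3, w=125) cum 571
⇒ x* = 0
y-coordinate, sorted with cumulative weight:
  y=2 (N1, w=50) cum 50
  y=6 (N4, w=30) cum 80
  y=6 (N6, w=3) cum 83
  y=7 (N2, w=250) cum 333  ← median
  y=9 (N3, w=125) cum 458
  y=10 (N5, w=110) cum 568
  y=10 (N7, w=3) cum 571
⇒ y* = 7

(0, 7)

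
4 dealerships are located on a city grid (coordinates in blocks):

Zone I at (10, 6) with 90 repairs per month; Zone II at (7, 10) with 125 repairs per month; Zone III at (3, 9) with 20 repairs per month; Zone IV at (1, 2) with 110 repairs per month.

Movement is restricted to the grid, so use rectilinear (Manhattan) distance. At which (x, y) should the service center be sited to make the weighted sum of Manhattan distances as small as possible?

Manhattan distance separates: Σwᵢ(|x−xᵢ|+|y−yᵢ|) = Σwᵢ|x−xᵢ| + Σwᵢ|y−yᵢ|, so x and y are optimised independently as 1-D weighted medians.
Total weight W = 345; half = 172.5.
x-coordinate, sorted with cumulative weight:
  x=1 (Zone IV, w=110) cum 110
  x=3 (Zone III, w=20) cum 130
  x=7 (Zone II, w=125) cum 255  ← median
  x=10 (Zone I, w=90) cum 345
⇒ x* = 7
y-coordinate, sorted with cumulative weight:
  y=2 (Zone IV, w=110) cum 110
  y=6 (Zone I, w=90) cum 200  ← median
  y=9 (Zone III, w=20) cum 220
  y=10 (Zone II, w=125) cum 345
⇒ y* = 6

(7, 6)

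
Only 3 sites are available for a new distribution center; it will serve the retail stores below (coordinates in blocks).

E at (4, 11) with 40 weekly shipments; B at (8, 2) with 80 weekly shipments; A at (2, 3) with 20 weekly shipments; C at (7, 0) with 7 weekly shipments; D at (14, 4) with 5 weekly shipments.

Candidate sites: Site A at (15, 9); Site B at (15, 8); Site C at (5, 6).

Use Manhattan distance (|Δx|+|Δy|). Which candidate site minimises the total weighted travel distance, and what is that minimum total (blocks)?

Site C, total 1031 blocks

Total weighted distance at each candidate:
  Site A (15, 9): total = 2169
  Site B (15, 8): total = 2097
  Site C (5, 6): total = 1031
Minimum is at Site C with total 1031 blocks.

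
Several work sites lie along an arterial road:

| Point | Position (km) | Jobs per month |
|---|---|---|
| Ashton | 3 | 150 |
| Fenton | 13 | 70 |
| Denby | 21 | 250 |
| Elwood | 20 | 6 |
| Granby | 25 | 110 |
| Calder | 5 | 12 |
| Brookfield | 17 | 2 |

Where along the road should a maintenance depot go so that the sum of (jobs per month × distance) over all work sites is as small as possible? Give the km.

x = 21

For a sum of weighted absolute distances on a line, the optimum is the weighted median (not the mean). Total weight W = 600; half-weight = 300.
Sort by position and accumulate weight:
  km 3 (Ashton, w=150) → cum 150
  km 5 (Calder, w=12) → cum 162
  km 13 (Fenton, w=70) → cum 232
  km 17 (Brookfield, w=2) → cum 234
  km 20 (Elwood, w=6) → cum 240
  km 21 (Denby, w=250) → cum 490  ≥ 300 → median here
  km 25 (Granby, w=110) → cum 600
Optimal location: km 21.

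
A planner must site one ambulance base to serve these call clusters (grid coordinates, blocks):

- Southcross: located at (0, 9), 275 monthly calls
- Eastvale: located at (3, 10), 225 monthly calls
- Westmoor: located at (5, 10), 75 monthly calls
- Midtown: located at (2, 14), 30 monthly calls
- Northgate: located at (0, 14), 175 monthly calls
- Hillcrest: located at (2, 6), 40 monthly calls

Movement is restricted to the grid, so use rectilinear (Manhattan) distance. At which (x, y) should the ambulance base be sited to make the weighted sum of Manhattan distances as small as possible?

(0, 10)

Manhattan distance separates: Σwᵢ(|x−xᵢ|+|y−yᵢ|) = Σwᵢ|x−xᵢ| + Σwᵢ|y−yᵢ|, so x and y are optimised independently as 1-D weighted medians.
Total weight W = 820; half = 410.
x-coordinate, sorted with cumulative weight:
  x=0 (Southcross, w=275) cum 275
  x=0 (Northgate, w=175) cum 450  ← median
  x=2 (Midtown, w=30) cum 480
  x=2 (Hillcrest, w=40) cum 520
  x=3 (Eastvale, w=225) cum 745
  x=5 (Westmoor, w=75) cum 820
⇒ x* = 0
y-coordinate, sorted with cumulative weight:
  y=6 (Hillcrest, w=40) cum 40
  y=9 (Southcross, w=275) cum 315
  y=10 (Eastvale, w=225) cum 540  ← median
  y=10 (Westmoor, w=75) cum 615
  y=14 (Midtown, w=30) cum 645
  y=14 (Northgate, w=175) cum 820
⇒ y* = 10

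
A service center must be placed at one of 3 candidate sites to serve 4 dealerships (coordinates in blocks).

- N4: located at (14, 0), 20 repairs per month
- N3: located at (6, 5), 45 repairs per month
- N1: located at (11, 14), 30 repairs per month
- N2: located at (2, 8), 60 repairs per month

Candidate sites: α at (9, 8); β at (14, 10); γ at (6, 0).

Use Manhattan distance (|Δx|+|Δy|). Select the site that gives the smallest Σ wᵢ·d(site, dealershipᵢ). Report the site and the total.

Total weighted distance at each candidate:
  α (9, 8): total = 1190
  β (14, 10): total = 1835
  γ (6, 0): total = 1675
Minimum is at α with total 1190 blocks.

α, total 1190 blocks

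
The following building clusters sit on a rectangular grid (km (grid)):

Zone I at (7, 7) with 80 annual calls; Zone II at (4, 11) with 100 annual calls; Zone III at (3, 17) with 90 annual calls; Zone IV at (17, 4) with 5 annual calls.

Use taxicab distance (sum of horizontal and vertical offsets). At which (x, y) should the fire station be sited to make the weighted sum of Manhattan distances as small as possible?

(4, 11)

Manhattan distance separates: Σwᵢ(|x−xᵢ|+|y−yᵢ|) = Σwᵢ|x−xᵢ| + Σwᵢ|y−yᵢ|, so x and y are optimised independently as 1-D weighted medians.
Total weight W = 275; half = 137.5.
x-coordinate, sorted with cumulative weight:
  x=3 (Zone III, w=90) cum 90
  x=4 (Zone II, w=100) cum 190  ← median
  x=7 (Zone I, w=80) cum 270
  x=17 (Zone IV, w=5) cum 275
⇒ x* = 4
y-coordinate, sorted with cumulative weight:
  y=4 (Zone IV, w=5) cum 5
  y=7 (Zone I, w=80) cum 85
  y=11 (Zone II, w=100) cum 185  ← median
  y=17 (Zone III, w=90) cum 275
⇒ y* = 11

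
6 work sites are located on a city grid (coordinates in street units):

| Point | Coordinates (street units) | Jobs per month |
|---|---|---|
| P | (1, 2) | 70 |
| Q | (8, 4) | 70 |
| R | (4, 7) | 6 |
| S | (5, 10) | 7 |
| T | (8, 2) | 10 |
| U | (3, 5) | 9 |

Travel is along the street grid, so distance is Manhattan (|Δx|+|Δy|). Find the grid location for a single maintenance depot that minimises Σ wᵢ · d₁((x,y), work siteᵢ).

Manhattan distance separates: Σwᵢ(|x−xᵢ|+|y−yᵢ|) = Σwᵢ|x−xᵢ| + Σwᵢ|y−yᵢ|, so x and y are optimised independently as 1-D weighted medians.
Total weight W = 172; half = 86.
x-coordinate, sorted with cumulative weight:
  x=1 (P, w=70) cum 70
  x=3 (U, w=9) cum 79
  x=4 (R, w=6) cum 85
  x=5 (S, w=7) cum 92  ← median
  x=8 (Q, w=70) cum 162
  x=8 (T, w=10) cum 172
⇒ x* = 5
y-coordinate, sorted with cumulative weight:
  y=2 (P, w=70) cum 70
  y=2 (T, w=10) cum 80
  y=4 (Q, w=70) cum 150  ← median
  y=5 (U, w=9) cum 159
  y=7 (R, w=6) cum 165
  y=10 (S, w=7) cum 172
⇒ y* = 4

(5, 4)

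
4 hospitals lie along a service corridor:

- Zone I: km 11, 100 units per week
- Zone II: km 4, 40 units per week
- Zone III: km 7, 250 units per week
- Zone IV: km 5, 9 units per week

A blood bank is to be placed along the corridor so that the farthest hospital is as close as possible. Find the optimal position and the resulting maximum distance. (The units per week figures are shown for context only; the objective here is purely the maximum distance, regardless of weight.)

location 7.5, max distance 3.5

The 1-center on a line is the midpoint of the two extreme points: leftmost at 4, rightmost at 11.
Optimal location = (4 + 11)/2 = 7.5; maximum distance = (11 − 4)/2 = 3.5.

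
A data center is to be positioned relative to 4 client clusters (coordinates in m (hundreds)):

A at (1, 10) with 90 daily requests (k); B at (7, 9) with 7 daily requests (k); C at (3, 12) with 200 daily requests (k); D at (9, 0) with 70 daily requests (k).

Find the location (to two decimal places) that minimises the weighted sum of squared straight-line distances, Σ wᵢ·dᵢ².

The minimiser of Σwᵢ‖p−pᵢ‖² is the weighted centroid p* = (Σwᵢpᵢ)/(Σwᵢ).
Σwᵢ = 367.
Σwᵢxᵢ = 90·1 + 7·7 + 200·3 + 70·9 = 1369.
Σwᵢyᵢ = 90·10 + 7·9 + 200·12 + 70·0 = 3363.
x* = 1369/367 = 3.73, y* = 3363/367 = 9.16.

(3.73, 9.16)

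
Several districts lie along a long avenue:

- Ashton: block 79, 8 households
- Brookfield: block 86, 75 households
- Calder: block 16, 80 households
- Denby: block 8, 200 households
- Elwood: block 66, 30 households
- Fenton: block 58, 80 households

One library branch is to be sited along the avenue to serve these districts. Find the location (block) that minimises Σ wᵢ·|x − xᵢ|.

x = 16

For a sum of weighted absolute distances on a line, the optimum is the weighted median (not the mean). Total weight W = 473; half-weight = 236.5.
Sort by position and accumulate weight:
  block 8 (Denby, w=200) → cum 200
  block 16 (Calder, w=80) → cum 280  ≥ 236.5 → median here
  block 58 (Fenton, w=80) → cum 360
  block 66 (Elwood, w=30) → cum 390
  block 79 (Ashton, w=8) → cum 398
  block 86 (Brookfield, w=75) → cum 473
Optimal location: block 16.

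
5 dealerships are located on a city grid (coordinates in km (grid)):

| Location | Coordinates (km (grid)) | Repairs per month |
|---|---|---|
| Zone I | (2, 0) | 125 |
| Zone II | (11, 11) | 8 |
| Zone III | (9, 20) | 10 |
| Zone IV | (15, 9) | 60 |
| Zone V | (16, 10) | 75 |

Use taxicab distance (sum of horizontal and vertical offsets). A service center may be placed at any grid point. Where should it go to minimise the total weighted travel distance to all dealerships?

Manhattan distance separates: Σwᵢ(|x−xᵢ|+|y−yᵢ|) = Σwᵢ|x−xᵢ| + Σwᵢ|y−yᵢ|, so x and y are optimised independently as 1-D weighted medians.
Total weight W = 278; half = 139.
x-coordinate, sorted with cumulative weight:
  x=2 (Zone I, w=125) cum 125
  x=9 (Zone III, w=10) cum 135
  x=11 (Zone II, w=8) cum 143  ← median
  x=15 (Zone IV, w=60) cum 203
  x=16 (Zone V, w=75) cum 278
⇒ x* = 11
y-coordinate, sorted with cumulative weight:
  y=0 (Zone I, w=125) cum 125
  y=9 (Zone IV, w=60) cum 185  ← median
  y=10 (Zone V, w=75) cum 260
  y=11 (Zone II, w=8) cum 268
  y=20 (Zone III, w=10) cum 278
⇒ y* = 9

(11, 9)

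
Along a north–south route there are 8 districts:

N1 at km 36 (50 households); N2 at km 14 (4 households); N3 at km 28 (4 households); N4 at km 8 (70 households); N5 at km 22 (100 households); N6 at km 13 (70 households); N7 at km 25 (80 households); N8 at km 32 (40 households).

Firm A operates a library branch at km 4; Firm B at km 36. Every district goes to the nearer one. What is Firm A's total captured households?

The indifferent point is the midpoint (4+36)/2 = 20; districts left of it (closer to Firm A at 4) go to Firm A, those right go to Firm B.
  N4 at 8 (w=70) → Firm A
  N6 at 13 (w=70) → Firm A
  N2 at 14 (w=4) → Firm A
  N5 at 22 (w=100) → Firm B
  N7 at 25 (w=80) → Firm B
  N3 at 28 (w=4) → Firm B
  N8 at 32 (w=40) → Firm B
  N1 at 36 (w=50) → Firm B
Firm A captures 144; Firm B captures 274.

144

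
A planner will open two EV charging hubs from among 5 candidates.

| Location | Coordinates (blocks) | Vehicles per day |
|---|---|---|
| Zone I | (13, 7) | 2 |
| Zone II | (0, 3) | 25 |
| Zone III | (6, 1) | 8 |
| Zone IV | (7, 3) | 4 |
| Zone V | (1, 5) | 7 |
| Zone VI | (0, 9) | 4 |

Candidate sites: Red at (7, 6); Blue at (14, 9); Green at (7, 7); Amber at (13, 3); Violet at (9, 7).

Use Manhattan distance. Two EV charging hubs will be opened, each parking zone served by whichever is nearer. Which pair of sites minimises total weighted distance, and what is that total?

{Red, Blue}, total 405

Evaluate every pair (each demand assigned to the nearer of the two):
  {Red, Blue}: total = 405
  {Red, Green}: total = 407
  {Red, Amber}: total = 407
  {Red, Violet}: total = 407
  {Blue, Green}: total = 445
  {Green, Amber}: total = 447
  {Green, Violet}: total = 447
  {Blue, Violet}: total = 541
  {Amber, Violet}: total = 543
  {Blue, Amber}: total = 581
Best pair: {Red, Blue} with total 405.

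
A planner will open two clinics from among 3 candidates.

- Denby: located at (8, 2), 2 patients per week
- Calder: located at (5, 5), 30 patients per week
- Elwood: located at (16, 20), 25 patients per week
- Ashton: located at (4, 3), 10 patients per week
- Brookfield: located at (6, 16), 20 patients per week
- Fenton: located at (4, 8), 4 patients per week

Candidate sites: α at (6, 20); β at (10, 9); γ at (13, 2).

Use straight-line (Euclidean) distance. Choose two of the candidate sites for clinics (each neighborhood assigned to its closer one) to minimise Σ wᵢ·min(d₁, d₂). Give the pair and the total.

Evaluate every pair (each demand assigned to the nearer of the two):
  {α, β}: total = 645.8
  {α, γ}: total = 730.1
  {β, γ}: total = 785.8
Best pair: {α, β} with total 645.8.

{α, β}, total 645.8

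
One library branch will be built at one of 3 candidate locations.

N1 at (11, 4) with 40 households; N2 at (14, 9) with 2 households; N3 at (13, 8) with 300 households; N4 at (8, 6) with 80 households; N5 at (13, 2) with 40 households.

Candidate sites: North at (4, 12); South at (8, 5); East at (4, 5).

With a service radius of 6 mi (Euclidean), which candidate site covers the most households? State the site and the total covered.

Coverage radius r = 6 mi; a point is covered iff (Δx)²+(Δy)² ≤ 6² = 36.
  North (4, 12): covers {none} → 0
  South (8, 5): covers {N1, N3, N4, N5} → 460
  East (4, 5): covers {N4} → 80
Maximum coverage at South: 460 households.

South, covering 460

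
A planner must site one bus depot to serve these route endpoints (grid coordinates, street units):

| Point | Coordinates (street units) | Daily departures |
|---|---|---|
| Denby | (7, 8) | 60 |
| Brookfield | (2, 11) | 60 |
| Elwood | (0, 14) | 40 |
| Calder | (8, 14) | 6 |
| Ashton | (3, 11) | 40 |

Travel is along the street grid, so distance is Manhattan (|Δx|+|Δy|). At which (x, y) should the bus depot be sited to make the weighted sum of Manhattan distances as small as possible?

Manhattan distance separates: Σwᵢ(|x−xᵢ|+|y−yᵢ|) = Σwᵢ|x−xᵢ| + Σwᵢ|y−yᵢ|, so x and y are optimised independently as 1-D weighted medians.
Total weight W = 206; half = 103.
x-coordinate, sorted with cumulative weight:
  x=0 (Elwood, w=40) cum 40
  x=2 (Brookfield, w=60) cum 100
  x=3 (Ashton, w=40) cum 140  ← median
  x=7 (Denby, w=60) cum 200
  x=8 (Calder, w=6) cum 206
⇒ x* = 3
y-coordinate, sorted with cumulative weight:
  y=8 (Denby, w=60) cum 60
  y=11 (Brookfield, w=60) cum 120  ← median
  y=11 (Ashton, w=40) cum 160
  y=14 (Elwood, w=40) cum 200
  y=14 (Calder, w=6) cum 206
⇒ y* = 11

(3, 11)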